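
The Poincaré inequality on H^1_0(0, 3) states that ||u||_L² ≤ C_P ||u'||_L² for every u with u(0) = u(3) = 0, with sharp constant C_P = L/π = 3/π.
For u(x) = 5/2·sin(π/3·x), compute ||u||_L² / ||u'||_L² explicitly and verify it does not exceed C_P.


||u||_L² / ||u'||_L² = 3/π = C_P.

u(x) = 5/2·sin(π/3·x), so u'(x) = 5*π*cos(π*x/3)/6.
Writing u(x) = A·sin(kπx/L) with A = 5/2 and k = 1, use ∫_0^L sin²(kπx/L) dx = L/2 and ∫_0^L cos²(kπx/L) dx = L/2.
u² = 25/4·sin²(π/3·x) and (u')² = 25*π^2/36·cos²(π/3·x), and each of sin², cos² integrates to L/2 = 3/2 over (0, 3).
∫_0^3 u² dx = 75/8, so ||u||_L² = 5*sqrt(6)/4.
∫_0^3 (u')² dx = 25*π^2/24, so ||u'||_L² = 5*sqrt(6)*π/12.
Ratio ||u||_L² / ||u'||_L² = 3/π.
Sharp Poincaré constant on H^1_0(0, 3) is C_P = L/π = 3/π, achieved by sin(π/3·x).
This is the k = 1 eigenfunction (up to amplitude), so the ratio equals the sharp Poincaré constant exactly.


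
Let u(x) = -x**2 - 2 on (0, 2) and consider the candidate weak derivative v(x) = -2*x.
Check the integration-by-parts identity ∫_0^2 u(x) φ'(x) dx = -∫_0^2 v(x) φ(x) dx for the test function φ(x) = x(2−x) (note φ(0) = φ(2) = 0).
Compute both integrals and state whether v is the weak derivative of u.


LHS = 8/3, RHS = 8/3. Yes, v = u' weakly.

u(x) = -x**2 - 2, classical derivative u'(x) = -2*x.
φ(x) = x(2−x), so φ'(x) = 2 - 2*x.
Note φ(0) = φ(2) = 0, so the boundary term u·φ vanishes.
LHS = ∫_0^2 u(x) φ'(x) dx = ∫_0^2 (2*x^3 - 2*x^2 + 4*x - 4) dx. Term by term:
  ∫_0^2 2*x^3 dx = 8;  ∫_0^2 -2*x^2 dx = -16/3;  ∫_0^2 4*x dx = 8;
  ∫_0^2 -4 dx = -8.
Sum: 8 − 16/3 + 8 − 8 = 8/3.
So LHS = 8/3.
∫_0^2 v(x) φ(x) dx = ∫_0^2 (2*x^3 - 4*x^2) dx. Term by term:
  ∫_0^2 2*x^3 dx = 8;  ∫_0^2 -4*x^2 dx = -32/3.
Sum: 8 − 32/3 = -8/3.
So RHS = -∫_0^2 v(x) φ(x) dx = 8/3.
LHS = RHS, so the identity holds for this test φ.
Moreover u is smooth here and v(x) = u'(x) = -2*x pointwise, so the identity holds for every test function. Hence v is the weak derivative of u.


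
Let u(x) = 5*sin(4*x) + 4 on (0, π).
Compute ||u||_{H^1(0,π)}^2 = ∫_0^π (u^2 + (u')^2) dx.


||u||_{H^1(0,π)}^2 = 457*π/2

u'(x) = 20*cos(4*x).
Expand u² and (u')² and integrate term by term on (0, π), using: for integers n ≥ 1, ∫_0^π sin²(nx) dx = ∫_0^π cos²(nx) dx = π/2; for n ≠ n', ∫_0^π sin(nx)sin(n'x) dx = ∫_0^π cos(nx)cos(n'x) dx = 0; and by product-to-sum, ∫_0^π sin(nx)cos(n'x) dx = ½∫_0^π [sin((n+n')x) + sin((n−n')x)] dx, which is 0 when n+n' is even and 2n/(n²−n'²) when n+n' is odd (it need not vanish on (0, π)). For the constant mode: ∫_0^π 1 dx = π, ∫_0^π cos(nx) dx = 0, ∫_0^π sin(nx) dx = (1−(−1)^n)/n.
  u² squared terms: (4)²·∫1 dx = 16·π = 16*π;  (5)²·∫sin(4x)² dx = 25·π/2 = 25*π/2.
  u² cross terms: 2·(4)·(5)·∫1·sin(4x) dx = 40·(0) = 0.
  So ∫_0^π u² dx = 16*π + 25*π/2 + 0 = 57*π/2.
  (u')² squared terms: (20)²·∫cos(4x)² dx = 400·π/2 = 200*π.
  So ∫_0^π (u')² dx = 200*π.
||u||_{H^1}^2 = (57*π/2) + (200*π) = 457*π/2.


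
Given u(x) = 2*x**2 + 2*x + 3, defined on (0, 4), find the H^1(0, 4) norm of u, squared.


||u||_{H^1}^2 = 34348/15

The H^1 norm (squared) on an interval (0, L) is
  ||u||_{H^1}^2 = ∫_0^L u(x)^2 dx + ∫_0^L u'(x)^2 dx.
Compute u'(x) = 4*x + 2.
Then u(x)^2 = 4*x**4 + 8*x**3 + 16*x**2 + 12*x + 9 and u'(x)^2 = 16*x**2 + 16*x + 4.
Integrate each monomial from 0 to 4 using ∫_0^4 c·x^n dx = c·4^(n+1)/(n+1):
  ∫_0^4 u(x)^2 dx = ∫_0^4 (4*x^4 + 8*x^3 + 16*x^2 + 12*x + 9) dx. Term by term:
    ∫_0^4 4*x^4 dx = 4096/5;  ∫_0^4 8*x^3 dx = 512;  ∫_0^4 16*x^2 dx = 1024/3;
    ∫_0^4 12*x dx = 96;  ∫_0^4 9 dx = 36.
  Sum: 4096/5 + 512 + 1024/3 + 96 + 36 = 27068/15.
  ∫_0^4 u'(x)^2 dx = ∫_0^4 (16*x^2 + 16*x + 4) dx. Term by term:
    ∫_0^4 16*x^2 dx = 1024/3;  ∫_0^4 16*x dx = 128;  ∫_0^4 4 dx = 16.
  Sum: 1024/3 + 128 + 16 = 1456/3.
Adding: ||u||_{H^1}^2 = 27068/15 + 1456/3 = 34348/15.


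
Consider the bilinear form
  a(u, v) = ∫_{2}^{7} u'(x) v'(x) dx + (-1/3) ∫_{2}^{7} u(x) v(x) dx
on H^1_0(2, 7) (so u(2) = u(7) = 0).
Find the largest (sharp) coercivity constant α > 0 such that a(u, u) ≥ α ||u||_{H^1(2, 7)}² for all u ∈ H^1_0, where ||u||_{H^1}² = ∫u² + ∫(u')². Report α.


α = (-25/3 + π^2)/(π^2 + 25)

Coercivity of a(·,·) on H^1_0(2, 7) means a(u, u) ≥ α ||u||_{H^1}² for every u ∈ H^1_0.
The interval has length L = 5, and Poincaré/coercivity depend only on L. Here a(u, u) = ∫(u')² + (-1/3)·∫u².
Here c = -1/3 < 0 with |c| < (π/L)² = π^2/25, so coercivity still holds. The condition a(u,u) ≥ α||u||_{H^1}² reads (1−α)∫(u')² ≥ (α−c)∫u². Any admissible α is ≤ 1 (rapidly oscillating u have ∫u²/∫(u')² → 0), and α = 1 would force 0 ≥ (1−c)∫u², impossible since c < 1; so 1−α > 0. By the sharp Poincaré inequality on H^1_0 of an interval of length L, ∫(u')² ≥ (π/L)²∫u² with equality for the first sine mode sin(π(x−x₀)/L) (x₀ the left endpoint), so the inequality holds for all u iff (1−α)(π/L)² ≥ α − c, i.e. α ≤ ((π/L)² + c)/((π/L)² + 1) = (1 + c(L/π)²)/(1 + (L/π)²). (Direct route, valid since c ≤ 0: Poincaré gives c∫u² ≥ c(L/π)²∫(u')², so a(u,u) ≥ (1 + c(L/π)²)∫(u')², while ||u||_{H^1}² ≤ (1 + (L/π)²)∫(u')²; dividing yields the same α.) With (π/L)² = π^2/25 and c = -1/3, the largest admissible constant is α = ((π/L)² + c)/((π/L)² + 1).
Simplifying, α = (-25/3 + π^2)/(π^2 + 25).


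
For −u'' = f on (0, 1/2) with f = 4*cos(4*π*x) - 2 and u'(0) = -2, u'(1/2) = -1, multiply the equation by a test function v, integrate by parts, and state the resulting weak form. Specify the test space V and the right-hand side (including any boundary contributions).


V = H^1(0, 1/2) (v unrestricted at boundary; u is determined up to an additive constant); weak form: ∫_0^1/2 u'v' dx = ∫_0^1/2 (4*cos(4*π*x) - 2) v dx − v(1/2) + 2·v(0) for all v ∈ V.

Multiply both sides by a test function v and integrate from 0 to 1/2:
  ∫_0^1/2 −u''(x) v(x) dx = ∫_0^1/2 f(x) v(x) dx.
Integrate the LHS by parts once:
  ∫_0^1/2 −u'' v dx = −[u'(x) v(x)]_0^1/2 + ∫_0^1/2 u'(x) v'(x) dx.
Thus ∫_0^1/2 u'(x) v'(x) dx = ∫_0^1/2 f(x) v(x) dx + [u'(x) v(x)]_0^1/2.
Choose V so that boundary terms are either known or forced to vanish.
u has inhomogeneous Neumann u'(0) = -2, u'(1/2) = -1. [u' v]_0^1/2 = (-1)·v(1/2) − (-2)·v(0) = − v(1/2) + 2·v(0). Take V = H^1(0, 1/2); boundary term becomes part of RHS.
Weak formulation: find u (satisfying any essential BC) such that ∫_0^1/2 u'(x) v'(x) dx = ∫_0^1/2 f v dx − v(1/2) + 2·v(0) for all v ∈ V (Neumann data are natural BCs: they enter the RHS as boundary terms).
Substituting f(x) = 4*cos(4*π*x) - 2, the right-hand side is ∫_0^1/2 (4*cos(4*π*x) - 2) v dx − v(1/2) + 2·v(0).
Compatibility check (pure Neumann): taking v ≡ 1 ∈ V gives 0 = ∫_0^1/2 f dx + (-1) − (-2), i.e. ∫_0^1/2 f dx must equal u'(0) − u'(1/2) = -1. Indeed ∫_0^1/2 (4*cos(4*π*x) - 2) dx = -1, so the data are compatible. The solution is then unique only up to an additive constant (fix it e.g. by requiring ∫_0^1/2 u dx = 0).


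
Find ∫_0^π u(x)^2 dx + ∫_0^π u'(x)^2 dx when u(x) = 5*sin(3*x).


||u||_{H^1(0,π)}^2 = 125*π

u'(x) = 15*cos(3*x).
Expand u² and (u')² and integrate term by term on (0, π), using: for integers n ≥ 1, ∫_0^π sin²(nx) dx = ∫_0^π cos²(nx) dx = π/2; for n ≠ n', ∫_0^π sin(nx)sin(n'x) dx = ∫_0^π cos(nx)cos(n'x) dx = 0; and by product-to-sum, ∫_0^π sin(nx)cos(n'x) dx = ½∫_0^π [sin((n+n')x) + sin((n−n')x)] dx, which is 0 when n+n' is even and 2n/(n²−n'²) when n+n' is odd (it need not vanish on (0, π)).
  u² squared terms: (5)²·∫sin(3x)² dx = 25·π/2 = 25*π/2.
  So ∫_0^π u² dx = 25*π/2.
  (u')² squared terms: (15)²·∫cos(3x)² dx = 225·π/2 = 225*π/2.
  So ∫_0^π (u')² dx = 225*π/2.
||u||_{H^1}^2 = (25*π/2) + (225*π/2) = 125*π.


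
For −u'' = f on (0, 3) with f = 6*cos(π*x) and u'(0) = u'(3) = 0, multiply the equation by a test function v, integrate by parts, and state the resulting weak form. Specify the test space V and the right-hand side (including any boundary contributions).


V = H^1(0, 3) (no boundary constraint on v; u is determined up to an additive constant); weak form: ∫_0^3 u'v' dx = ∫_0^3 (6*cos(π*x)) v dx for all v ∈ V.

Multiply both sides by a test function v and integrate from 0 to 3:
  ∫_0^3 −u''(x) v(x) dx = ∫_0^3 f(x) v(x) dx.
Integrate the LHS by parts once:
  ∫_0^3 −u'' v dx = −[u'(x) v(x)]_0^3 + ∫_0^3 u'(x) v'(x) dx.
Thus ∫_0^3 u'(x) v'(x) dx = ∫_0^3 f(x) v(x) dx + [u'(x) v(x)]_0^3.
Choose V so that boundary terms are either known or forced to vanish.
u has homogeneous Neumann: u'(0) = u'(3) = 0. So [u' v]_0^3 = 0·v(3) − 0·v(0) = 0 for any v; take V = H^1(0, 3).
Weak formulation: find u (satisfying any essential BC) such that ∫_0^3 u'(x) v'(x) dx = ∫_0^3 f v dx for all v ∈ V (homogeneous Neumann, so boundary terms vanish).
Substituting f(x) = 6*cos(π*x), the right-hand side is ∫_0^3 (6*cos(π*x)) v dx.
Compatibility check (pure Neumann): taking v ≡ 1 ∈ V gives 0 = ∫_0^3 f dx + (0) − (0), i.e. ∫_0^3 f dx must equal u'(0) − u'(3) = 0. Indeed ∫_0^3 (6*cos(π*x)) dx = 0, so the data are compatible. The solution is then unique only up to an additive constant (fix it e.g. by requiring ∫_0^3 u dx = 0).


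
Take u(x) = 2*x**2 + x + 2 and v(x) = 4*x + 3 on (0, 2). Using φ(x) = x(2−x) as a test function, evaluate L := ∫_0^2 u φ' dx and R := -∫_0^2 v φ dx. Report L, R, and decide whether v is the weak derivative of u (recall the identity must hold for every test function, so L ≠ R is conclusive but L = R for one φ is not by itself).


LHS = -20/3, RHS = -28/3. No, v is not the weak derivative of u.

u(x) = 2*x**2 + x + 2, classical derivative u'(x) = 4*x + 1.
φ(x) = x(2−x), so φ'(x) = 2 - 2*x.
Note φ(0) = φ(2) = 0, so the boundary term u·φ vanishes.
LHS = ∫_0^2 u(x) φ'(x) dx = ∫_0^2 (-4*x^3 + 2*x^2 - 2*x + 4) dx. Term by term:
  ∫_0^2 -4*x^3 dx = -16;  ∫_0^2 2*x^2 dx = 16/3;  ∫_0^2 -2*x dx = -4;
  ∫_0^2 4 dx = 8.
Sum: -16 + 16/3 − 4 + 8 = -20/3.
So LHS = -20/3.
∫_0^2 v(x) φ(x) dx = ∫_0^2 (-4*x^3 + 5*x^2 + 6*x) dx. Term by term:
  ∫_0^2 -4*x^3 dx = -16;  ∫_0^2 5*x^2 dx = 40/3;  ∫_0^2 6*x dx = 12.
Sum: -16 + 40/3 + 12 = 28/3.
So RHS = -∫_0^2 v(x) φ(x) dx = -28/3.
LHS − RHS = 8/3 ≠ 0, so the identity fails.
(For a valid weak derivative the identity must hold for EVERY test function, in particular this one. The failure shows v is NOT the weak derivative of u.)
Correct weak derivative would be u'(x) = 4*x + 1.


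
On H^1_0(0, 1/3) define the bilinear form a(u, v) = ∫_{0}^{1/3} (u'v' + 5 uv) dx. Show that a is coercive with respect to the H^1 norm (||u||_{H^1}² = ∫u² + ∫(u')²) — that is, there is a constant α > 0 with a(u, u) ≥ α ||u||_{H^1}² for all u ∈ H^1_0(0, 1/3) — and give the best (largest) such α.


α = 1

Coercivity of a(·,·) on H^1_0(0, 1/3) means a(u, u) ≥ α ||u||_{H^1}² for every u ∈ H^1_0.
The interval has length L = 1/3, and Poincaré/coercivity depend only on L. Here a(u, u) = ∫(u')² + (5)·∫u².
Here c = 5 ≥ 1, so a(u,u) = ∫(u')² + c∫u² ≥ ∫(u')² + ∫u² = ||u||_{H^1}², i.e. α = 1 works. No larger α is possible: a(u,u) ≥ α||u||_{H^1}² means (1−α)∫(u')² ≥ (α−c)∫u², and for the modes u_n = sin(nπ(x−x₀)/L) (x₀ the left endpoint) one has ∫u_n²/∫(u_n')² = (L/(nπ))² → 0, so a(u_n,u_n)/||u_n||_{H^1}² → 1. Hence the optimal constant is α = 1.
Therefore α = 1.


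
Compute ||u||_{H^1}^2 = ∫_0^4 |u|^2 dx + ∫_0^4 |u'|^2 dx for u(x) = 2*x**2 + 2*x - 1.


||u||_{H^1}^2 = 26828/15

The H^1 norm (squared) on an interval (0, L) is
  ||u||_{H^1}^2 = ∫_0^L u(x)^2 dx + ∫_0^L u'(x)^2 dx.
Compute u'(x) = 4*x + 2.
Then u(x)^2 = 4*x**4 + 8*x**3 - 4*x + 1 and u'(x)^2 = 16*x**2 + 16*x + 4.
Integrate each monomial from 0 to 4 using ∫_0^4 c·x^n dx = c·4^(n+1)/(n+1):
  ∫_0^4 u(x)^2 dx = ∫_0^4 (4*x^4 + 8*x^3 - 4*x + 1) dx. Term by term:
    ∫_0^4 4*x^4 dx = 4096/5;  ∫_0^4 8*x^3 dx = 512;  ∫_0^4 -4*x dx = -32;
    ∫_0^4 1 dx = 4.
  Sum: 4096/5 + 512 − 32 + 4 = 6516/5.
  ∫_0^4 u'(x)^2 dx = ∫_0^4 (16*x^2 + 16*x + 4) dx. Term by term:
    ∫_0^4 16*x^2 dx = 1024/3;  ∫_0^4 16*x dx = 128;  ∫_0^4 4 dx = 16.
  Sum: 1024/3 + 128 + 16 = 1456/3.
Adding: ||u||_{H^1}^2 = 6516/5 + 1456/3 = 26828/15.


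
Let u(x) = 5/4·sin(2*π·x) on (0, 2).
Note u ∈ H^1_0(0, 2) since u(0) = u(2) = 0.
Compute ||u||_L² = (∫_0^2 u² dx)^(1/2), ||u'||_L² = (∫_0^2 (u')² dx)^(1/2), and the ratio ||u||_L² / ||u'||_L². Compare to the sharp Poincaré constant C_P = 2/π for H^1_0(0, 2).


||u||_L² / ||u'||_L² = 1/(2*π) < C_P = 2/π.

u(x) = 5/4·sin(2*π·x), so u'(x) = 5*π*cos(2*π*x)/2.
Writing u(x) = A·sin(kπx/L) with A = 5/4 and k = 4, use ∫_0^L sin²(kπx/L) dx = L/2 and ∫_0^L cos²(kπx/L) dx = L/2.
u² = 25/16·sin²(2*π·x) and (u')² = 25*π^2/4·cos²(2*π·x), and each of sin², cos² integrates to L/2 = 1 over (0, 2).
∫_0^2 u² dx = 25/16, so ||u||_L² = 5/4.
∫_0^2 (u')² dx = 25*π^2/4, so ||u'||_L² = 5*π/2.
Ratio ||u||_L² / ||u'||_L² = 1/(2*π).
Sharp Poincaré constant on H^1_0(0, 2) is C_P = L/π = 2/π, achieved by sin(π/2·x).
This is the k = 4 harmonic; the ratio L/(kπ) is strictly less than C_P = L/π, consistent with the sharp inequality ||u||_L² ≤ C_P ||u'||_L².


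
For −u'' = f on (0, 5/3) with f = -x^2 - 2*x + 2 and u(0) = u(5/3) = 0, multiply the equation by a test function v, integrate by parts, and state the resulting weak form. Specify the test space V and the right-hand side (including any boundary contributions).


V = H^1_0(0, 5/3) (so v(0) = v(5/3) = 0); weak form: ∫_0^5/3 u'v' dx = ∫_0^5/3 (-x^2 - 2*x + 2) v dx for all v ∈ V.

Multiply both sides by a test function v and integrate from 0 to 5/3:
  ∫_0^5/3 −u''(x) v(x) dx = ∫_0^5/3 f(x) v(x) dx.
Integrate the LHS by parts once:
  ∫_0^5/3 −u'' v dx = −[u'(x) v(x)]_0^5/3 + ∫_0^5/3 u'(x) v'(x) dx.
Thus ∫_0^5/3 u'(x) v'(x) dx = ∫_0^5/3 f(x) v(x) dx + [u'(x) v(x)]_0^5/3.
Choose V so that boundary terms are either known or forced to vanish.
u is Dirichlet: u(0) = u(5/3) = 0. Let V = H^1_0(0, 5/3); then v(0) = v(5/3) = 0, and [u' v]_0^5/3 = 0.
Weak formulation: find u (satisfying any essential BC) such that ∫_0^5/3 u'(x) v'(x) dx = ∫_0^5/3 f v dx for all v ∈ V.
Substituting f(x) = -x^2 - 2*x + 2, the right-hand side is ∫_0^5/3 (-x^2 - 2*x + 2) v dx.


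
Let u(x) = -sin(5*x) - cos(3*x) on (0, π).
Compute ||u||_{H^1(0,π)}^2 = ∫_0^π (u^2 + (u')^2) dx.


||u||_{H^1(0,π)}^2 = 18*π

u'(x) = 3*sin(3*x) - 5*cos(5*x).
Expand u² and (u')² and integrate term by term on (0, π), using: for integers n ≥ 1, ∫_0^π sin²(nx) dx = ∫_0^π cos²(nx) dx = π/2; for n ≠ n', ∫_0^π sin(nx)sin(n'x) dx = ∫_0^π cos(nx)cos(n'x) dx = 0; and by product-to-sum, ∫_0^π sin(nx)cos(n'x) dx = ½∫_0^π [sin((n+n')x) + sin((n−n')x)] dx, which is 0 when n+n' is even and 2n/(n²−n'²) when n+n' is odd (it need not vanish on (0, π)).
  u² squared terms: (-1)²·∫cos(3x)² dx = 1·π/2 = π/2;  (-1)²·∫sin(5x)² dx = 1·π/2 = π/2.
  u² cross terms: 2·(-1)·(-1)·∫cos(3x)·sin(5x) dx = 2·(0) = 0.
  So ∫_0^π u² dx = π/2 + π/2 + 0 = π.
  (u')² squared terms: (-5)²·∫cos(5x)² dx = 25·π/2 = 25*π/2;  (3)²·∫sin(3x)² dx = 9·π/2 = 9*π/2.
  (u')² cross terms: 2·(-5)·(3)·∫cos(5x)·sin(3x) dx = -30·(0) = 0.
  So ∫_0^π (u')² dx = 25*π/2 + 9*π/2 + 0 = 17*π.
||u||_{H^1}^2 = (π) + (17*π) = 18*π.


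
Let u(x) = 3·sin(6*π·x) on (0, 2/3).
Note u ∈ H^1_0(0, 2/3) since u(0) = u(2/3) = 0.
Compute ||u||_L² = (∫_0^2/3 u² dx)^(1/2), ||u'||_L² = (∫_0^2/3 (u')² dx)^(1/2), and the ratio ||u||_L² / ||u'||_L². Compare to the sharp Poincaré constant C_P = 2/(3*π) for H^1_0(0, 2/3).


||u||_L² / ||u'||_L² = 1/(6*π) < C_P = 2/(3*π).

u(x) = 3·sin(6*π·x), so u'(x) = 18*π*cos(6*π*x).
Writing u(x) = A·sin(kπx/L) with A = 3 and k = 4, use ∫_0^L sin²(kπx/L) dx = L/2 and ∫_0^L cos²(kπx/L) dx = L/2.
u² = 9·sin²(6*π·x) and (u')² = 324*π^2·cos²(6*π·x), and each of sin², cos² integrates to L/2 = 1/3 over (0, 2/3).
∫_0^2/3 u² dx = 3, so ||u||_L² = sqrt(3).
∫_0^2/3 (u')² dx = 108*π^2, so ||u'||_L² = 6*sqrt(3)*π.
Ratio ||u||_L² / ||u'||_L² = 1/(6*π).
Sharp Poincaré constant on H^1_0(0, 2/3) is C_P = L/π = 2/(3*π), achieved by sin(3*π/2·x).
This is the k = 4 harmonic; the ratio L/(kπ) is strictly less than C_P = L/π, consistent with the sharp inequality ||u||_L² ≤ C_P ||u'||_L².


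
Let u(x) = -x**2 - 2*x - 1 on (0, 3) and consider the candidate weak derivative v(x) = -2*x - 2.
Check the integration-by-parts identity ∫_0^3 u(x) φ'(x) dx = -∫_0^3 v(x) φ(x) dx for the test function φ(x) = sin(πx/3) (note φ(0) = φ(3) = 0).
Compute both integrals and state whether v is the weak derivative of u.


LHS = 30/π, RHS = 30/π. Yes, v = u' weakly.

u(x) = -x**2 - 2*x - 1, classical derivative u'(x) = -2*x - 2.
φ(x) = sin(πx/3), so φ'(x) = π*cos(π*x/3)/3.
Note φ(0) = φ(3) = 0, so the boundary term u·φ vanishes.
LHS = ∫_0^3 u(x) φ'(x) dx = ∫_0^3 (-π*x^2*cos(π*x/3)/3 - 2*π*x*cos(π*x/3)/3 - π*cos(π*x/3)/3) dx. Term by term:
  ∫_0^3 -π*cos(π*x/3)/3 dx = 0;  ∫_0^3 -2*π*x*cos(π*x/3)/3 dx = 12/π;  ∫_0^3 -π*x^2*cos(π*x/3)/3 dx = 18/π.
Sum: 0 + 12/π + 18/π = 30/π.
So LHS = 30/π.
∫_0^3 v(x) φ(x) dx = ∫_0^3 (-2*x*sin(π*x/3) - 2*sin(π*x/3)) dx. Term by term:
  ∫_0^3 -2*sin(π*x/3) dx = -12/π;  ∫_0^3 -2*x*sin(π*x/3) dx = -18/π.
Sum: -12/π − 18/π = -30/π.
So RHS = -∫_0^3 v(x) φ(x) dx = 30/π.
LHS = RHS, so the identity holds for this test φ.
Moreover u is smooth here and v(x) = u'(x) = -2*x - 2 pointwise, so the identity holds for every test function. Hence v is the weak derivative of u.


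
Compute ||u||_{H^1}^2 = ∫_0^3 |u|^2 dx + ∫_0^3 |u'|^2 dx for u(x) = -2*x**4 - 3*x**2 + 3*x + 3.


||u||_{H^1}^2 = 2410371/70

The H^1 norm (squared) on an interval (0, L) is
  ||u||_{H^1}^2 = ∫_0^L u(x)^2 dx + ∫_0^L u'(x)^2 dx.
Compute u'(x) = -8*x**3 - 6*x + 3.
Then u(x)^2 = 4*x**8 + 12*x**6 - 12*x**5 - 3*x**4 - 18*x**3 - 9*x**2 + 18*x + 9 and u'(x)^2 = 64*x**6 + 96*x**4 - 48*x**3 + 36*x**2 - 36*x + 9.
Integrate each monomial from 0 to 3 using ∫_0^3 c·x^n dx = c·3^(n+1)/(n+1):
  ∫_0^3 u(x)^2 dx = ∫_0^3 (4*x^8 + 12*x^6 - 12*x^5 - 3*x^4 - 18*x^3 - 9*x^2 + 18*x + 9) dx. Term by term:
    ∫_0^3 4*x^8 dx = 8748;  ∫_0^3 12*x^6 dx = 26244/7;  ∫_0^3 -12*x^5 dx = -1458;
    ∫_0^3 -3*x^4 dx = -729/5;  ∫_0^3 -18*x^3 dx = -729/2;  ∫_0^3 -9*x^2 dx = -81;
    ∫_0^3 18*x dx = 81;  ∫_0^3 9 dx = 27.
  Sum: 8748 + 26244/7 − 1458 − 729/5 − 729/2 − 81 + 81 + 27 = 738909/70.
  ∫_0^3 u'(x)^2 dx = ∫_0^3 (64*x^6 + 96*x^4 - 48*x^3 + 36*x^2 - 36*x + 9) dx. Term by term:
    ∫_0^3 64*x^6 dx = 139968/7;  ∫_0^3 96*x^4 dx = 23328/5;  ∫_0^3 -48*x^3 dx = -972;
    ∫_0^3 36*x^2 dx = 324;  ∫_0^3 -36*x dx = -162;  ∫_0^3 9 dx = 27.
  Sum: 139968/7 + 23328/5 − 972 + 324 − 162 + 27 = 835731/35.
Adding: ||u||_{H^1}^2 = 738909/70 + 835731/35 = 2410371/70.


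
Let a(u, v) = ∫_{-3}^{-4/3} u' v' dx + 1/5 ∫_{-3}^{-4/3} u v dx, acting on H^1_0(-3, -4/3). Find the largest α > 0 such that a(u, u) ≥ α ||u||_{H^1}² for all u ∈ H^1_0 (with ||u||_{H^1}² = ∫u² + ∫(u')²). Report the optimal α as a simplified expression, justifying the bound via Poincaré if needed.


α = (5 + 9*π^2)/(25 + 9*π^2)

Coercivity of a(·,·) on H^1_0(-3, -4/3) means a(u, u) ≥ α ||u||_{H^1}² for every u ∈ H^1_0.
The interval has length L = 5/3, and Poincaré/coercivity depend only on L. Here a(u, u) = ∫(u')² + (1/5)·∫u².
Here 0 < c = 1/5 < 1. The condition a(u,u) ≥ α||u||_{H^1}² reads (1−α)∫(u')² ≥ (α−c)∫u². Any admissible α is ≤ 1 (rapidly oscillating u have ∫u²/∫(u')² → 0), and α = 1 would force 0 ≥ (1−c)∫u², impossible since c < 1; so 1−α > 0. By the sharp Poincaré inequality on H^1_0 of an interval of length L, ∫(u')² ≥ (π/L)²∫u² with equality for the first sine mode sin(π(x−x₀)/L) (x₀ the left endpoint), so the inequality holds for all u iff (1−α)(π/L)² ≥ α − c, i.e. α ≤ ((π/L)² + c)/((π/L)² + 1) = (1 + c(L/π)²)/(1 + (L/π)²). With (π/L)² = 9*π^2/25 and c = 1/5, the largest admissible constant is α = ((π/L)² + c)/((π/L)² + 1).
Simplifying, α = (5 + 9*π^2)/(25 + 9*π^2).


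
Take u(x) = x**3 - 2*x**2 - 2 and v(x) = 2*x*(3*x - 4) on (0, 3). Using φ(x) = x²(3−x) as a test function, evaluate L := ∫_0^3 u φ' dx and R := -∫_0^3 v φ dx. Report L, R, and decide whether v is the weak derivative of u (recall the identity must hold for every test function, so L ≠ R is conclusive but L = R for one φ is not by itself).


LHS = -243/10, RHS = -243/5. No, v is not the weak derivative of u.

u(x) = x**3 - 2*x**2 - 2, classical derivative u'(x) = 3*x**2 - 4*x.
φ(x) = x²(3−x), so φ'(x) = 3*x*(2 - x).
Note φ(0) = φ(3) = 0, so the boundary term u·φ vanishes.
LHS = ∫_0^3 u(x) φ'(x) dx = ∫_0^3 (-3*x^5 + 12*x^4 - 12*x^3 + 6*x^2 - 12*x) dx. Term by term:
  ∫_0^3 -3*x^5 dx = -729/2;  ∫_0^3 12*x^4 dx = 2916/5;  ∫_0^3 -12*x^3 dx = -243;
  ∫_0^3 6*x^2 dx = 54;  ∫_0^3 -12*x dx = -54.
Sum: -729/2 + 2916/5 − 243 + 54 − 54 = -243/10.
So LHS = -243/10.
∫_0^3 v(x) φ(x) dx = ∫_0^3 (-6*x^5 + 26*x^4 - 24*x^3) dx. Term by term:
  ∫_0^3 -6*x^5 dx = -729;  ∫_0^3 26*x^4 dx = 6318/5;  ∫_0^3 -24*x^3 dx = -486.
Sum: -729 + 6318/5 − 486 = 243/5.
So RHS = -∫_0^3 v(x) φ(x) dx = -243/5.
LHS − RHS = 243/10 ≠ 0, so the identity fails.
(For a valid weak derivative the identity must hold for EVERY test function, in particular this one. The failure shows v is NOT the weak derivative of u.)
Correct weak derivative would be u'(x) = 3*x**2 - 4*x.


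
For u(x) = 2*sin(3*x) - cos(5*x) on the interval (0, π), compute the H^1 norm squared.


||u||_{H^1(0,π)}^2 = 33*π

u'(x) = 5*sin(5*x) + 6*cos(3*x).
Expand u² and (u')² and integrate term by term on (0, π), using: for integers n ≥ 1, ∫_0^π sin²(nx) dx = ∫_0^π cos²(nx) dx = π/2; for n ≠ n', ∫_0^π sin(nx)sin(n'x) dx = ∫_0^π cos(nx)cos(n'x) dx = 0; and by product-to-sum, ∫_0^π sin(nx)cos(n'x) dx = ½∫_0^π [sin((n+n')x) + sin((n−n')x)] dx, which is 0 when n+n' is even and 2n/(n²−n'²) when n+n' is odd (it need not vanish on (0, π)).
  u² squared terms: (-1)²·∫cos(5x)² dx = 1·π/2 = π/2;  (2)²·∫sin(3x)² dx = 4·π/2 = 2*π.
  u² cross terms: 2·(-1)·(2)·∫cos(5x)·sin(3x) dx = -4·(0) = 0.
  So ∫_0^π u² dx = π/2 + 2*π + 0 = 5*π/2.
  (u')² squared terms: (5)²·∫sin(5x)² dx = 25·π/2 = 25*π/2;  (6)²·∫cos(3x)² dx = 36·π/2 = 18*π.
  (u')² cross terms: 2·(5)·(6)·∫sin(5x)·cos(3x) dx = 60·(0) = 0.
  So ∫_0^π (u')² dx = 25*π/2 + 18*π + 0 = 61*π/2.
||u||_{H^1}^2 = (5*π/2) + (61*π/2) = 33*π.


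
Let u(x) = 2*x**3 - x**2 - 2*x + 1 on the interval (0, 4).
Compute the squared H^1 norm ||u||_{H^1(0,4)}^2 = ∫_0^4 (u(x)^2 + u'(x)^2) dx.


||u||_{H^1}^2 = 1177556/105

The H^1 norm (squared) on an interval (0, L) is
  ||u||_{H^1}^2 = ∫_0^L u(x)^2 dx + ∫_0^L u'(x)^2 dx.
Compute u'(x) = 6*x**2 - 2*x - 2.
Then u(x)^2 = 4*x**6 - 4*x**5 - 7*x**4 + 8*x**3 + 2*x**2 - 4*x + 1 and u'(x)^2 = 36*x**4 - 24*x**3 - 20*x**2 + 8*x + 4.
Integrate each monomial from 0 to 4 using ∫_0^4 c·x^n dx = c·4^(n+1)/(n+1):
  ∫_0^4 u(x)^2 dx = ∫_0^4 (4*x^6 - 4*x^5 - 7*x^4 + 8*x^3 + 2*x^2 - 4*x + 1) dx. Term by term:
    ∫_0^4 4*x^6 dx = 65536/7;  ∫_0^4 -4*x^5 dx = -8192/3;  ∫_0^4 -7*x^4 dx = -7168/5;
    ∫_0^4 8*x^3 dx = 512;  ∫_0^4 2*x^2 dx = 128/3;  ∫_0^4 -4*x dx = -32;
    ∫_0^4 1 dx = 4.
  Sum: 65536/7 − 8192/3 − 7168/5 + 512 + 128/3 − 32 + 4 = 200364/35.
  ∫_0^4 u'(x)^2 dx = ∫_0^4 (36*x^4 - 24*x^3 - 20*x^2 + 8*x + 4) dx. Term by term:
    ∫_0^4 36*x^4 dx = 36864/5;  ∫_0^4 -24*x^3 dx = -1536;  ∫_0^4 -20*x^2 dx = -1280/3;
    ∫_0^4 8*x dx = 64;  ∫_0^4 4 dx = 16.
  Sum: 36864/5 − 1536 − 1280/3 + 64 + 16 = 82352/15.
Adding: ||u||_{H^1}^2 = 200364/35 + 82352/15 = 1177556/105.


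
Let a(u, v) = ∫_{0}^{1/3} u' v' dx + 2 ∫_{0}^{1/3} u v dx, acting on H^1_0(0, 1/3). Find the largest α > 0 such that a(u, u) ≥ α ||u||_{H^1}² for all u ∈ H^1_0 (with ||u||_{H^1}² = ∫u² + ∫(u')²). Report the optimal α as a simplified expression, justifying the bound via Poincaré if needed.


α = 1

Coercivity of a(·,·) on H^1_0(0, 1/3) means a(u, u) ≥ α ||u||_{H^1}² for every u ∈ H^1_0.
The interval has length L = 1/3, and Poincaré/coercivity depend only on L. Here a(u, u) = ∫(u')² + (2)·∫u².
Here c = 2 ≥ 1, so a(u,u) = ∫(u')² + c∫u² ≥ ∫(u')² + ∫u² = ||u||_{H^1}², i.e. α = 1 works. No larger α is possible: a(u,u) ≥ α||u||_{H^1}² means (1−α)∫(u')² ≥ (α−c)∫u², and for the modes u_n = sin(nπ(x−x₀)/L) (x₀ the left endpoint) one has ∫u_n²/∫(u_n')² = (L/(nπ))² → 0, so a(u_n,u_n)/||u_n||_{H^1}² → 1. Hence the optimal constant is α = 1.
Therefore α = 1.


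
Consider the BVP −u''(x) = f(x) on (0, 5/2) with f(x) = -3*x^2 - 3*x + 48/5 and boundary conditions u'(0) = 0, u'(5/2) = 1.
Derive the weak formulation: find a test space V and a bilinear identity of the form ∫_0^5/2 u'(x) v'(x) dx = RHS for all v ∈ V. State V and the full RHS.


V = H^1(0, 5/2) (v unrestricted at boundary; u is determined up to an additive constant); weak form: ∫_0^5/2 u'v' dx = ∫_0^5/2 (-3*x^2 - 3*x + 48/5) v dx + v(5/2) for all v ∈ V.

Multiply both sides by a test function v and integrate from 0 to 5/2:
  ∫_0^5/2 −u''(x) v(x) dx = ∫_0^5/2 f(x) v(x) dx.
Integrate the LHS by parts once:
  ∫_0^5/2 −u'' v dx = −[u'(x) v(x)]_0^5/2 + ∫_0^5/2 u'(x) v'(x) dx.
Thus ∫_0^5/2 u'(x) v'(x) dx = ∫_0^5/2 f(x) v(x) dx + [u'(x) v(x)]_0^5/2.
Choose V so that boundary terms are either known or forced to vanish.
u has inhomogeneous Neumann u'(0) = 0, u'(5/2) = 1. [u' v]_0^5/2 = (1)·v(5/2) − (0)·v(0) = v(5/2). Take V = H^1(0, 5/2); boundary term becomes part of RHS.
Weak formulation: find u (satisfying any essential BC) such that ∫_0^5/2 u'(x) v'(x) dx = ∫_0^5/2 f v dx + v(5/2) for all v ∈ V (Neumann data are natural BCs: they enter the RHS as boundary terms).
Substituting f(x) = -3*x^2 - 3*x + 48/5, the right-hand side is ∫_0^5/2 (-3*x^2 - 3*x + 48/5) v dx + v(5/2).
Compatibility check (pure Neumann): taking v ≡ 1 ∈ V gives 0 = ∫_0^5/2 f dx + (1) − (0), i.e. ∫_0^5/2 f dx must equal u'(0) − u'(5/2) = -1. Indeed ∫_0^5/2 (-3*x^2 - 3*x + 48/5) dx = -1, so the data are compatible. The solution is then unique only up to an additive constant (fix it e.g. by requiring ∫_0^5/2 u dx = 0).


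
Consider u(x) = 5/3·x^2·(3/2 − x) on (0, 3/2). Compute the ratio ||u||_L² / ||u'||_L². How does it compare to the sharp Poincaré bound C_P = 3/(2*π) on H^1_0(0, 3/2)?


||u||_L² / ||u'||_L² = 3*sqrt(14)/28 < C_P = 3/(2*π).

u(x) = 5/3·x^2·(3/2 − x), so u'(x) = 5*x*(1 - x).
u(x) = 5/3·x^2·(3/2 − x) vanishes at x = 0 and x = 3/2, so u ∈ H^1_0(0, 3/2). Differentiate via the product rule and integrate the resulting polynomials term by term.
  ∫_0^3/2 u² dx = ∫_0^3/2 (25*x^6/9 - 25*x^5/3 + 25*x^4/4) dx. Term by term:
    ∫_0^3/2 25*x^6/9 dx = 6075/896;  ∫_0^3/2 -25*x^5/3 dx = -2025/128;  ∫_0^3/2 25*x^4/4 dx = 1215/128.
  Sum: 6075/896 − 2025/128 + 1215/128 = 405/896.
  ∫_0^3/2 (u')² dx = ∫_0^3/2 (25*x^4 - 50*x^3 + 25*x^2) dx. Term by term:
    ∫_0^3/2 25*x^4 dx = 1215/32;  ∫_0^3/2 -50*x^3 dx = -2025/32;  ∫_0^3/2 25*x^2 dx = 225/8.
  Sum: 1215/32 − 2025/32 + 225/8 = 45/16.
∫_0^3/2 u² dx = 405/896, so ||u||_L² = 9*sqrt(70)/112.
∫_0^3/2 (u')² dx = 45/16, so ||u'||_L² = 3*sqrt(5)/4.
Ratio ||u||_L² / ||u'||_L² = 3*sqrt(14)/28.
Sharp Poincaré constant on H^1_0(0, 3/2) is C_P = L/π = 3/(2*π), achieved by sin(2*π/3·x).
A polynomial bump cannot attain the sharp Poincaré constant (only the first sine eigenfunction does), so the ratio is strictly less than C_P, consistent with ||u||_L² ≤ C_P ||u'||_L².


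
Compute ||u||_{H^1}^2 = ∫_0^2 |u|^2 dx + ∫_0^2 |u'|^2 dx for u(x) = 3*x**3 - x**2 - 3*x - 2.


||u||_{H^1}^2 = 33338/105

The H^1 norm (squared) on an interval (0, L) is
  ||u||_{H^1}^2 = ∫_0^L u(x)^2 dx + ∫_0^L u'(x)^2 dx.
Compute u'(x) = 9*x**2 - 2*x - 3.
Then u(x)^2 = 9*x**6 - 6*x**5 - 17*x**4 - 6*x**3 + 13*x**2 + 12*x + 4 and u'(x)^2 = 81*x**4 - 36*x**3 - 50*x**2 + 12*x + 9.
Integrate each monomial from 0 to 2 using ∫_0^2 c·x^n dx = c·2^(n+1)/(n+1):
  ∫_0^2 u(x)^2 dx = ∫_0^2 (9*x^6 - 6*x^5 - 17*x^4 - 6*x^3 + 13*x^2 + 12*x + 4) dx. Term by term:
    ∫_0^2 9*x^6 dx = 1152/7;  ∫_0^2 -6*x^5 dx = -64;  ∫_0^2 -17*x^4 dx = -544/5;
    ∫_0^2 -6*x^3 dx = -24;  ∫_0^2 13*x^2 dx = 104/3;  ∫_0^2 12*x dx = 24;
    ∫_0^2 4 dx = 8.
  Sum: 1152/7 − 64 − 544/5 − 24 + 104/3 + 24 + 8 = 3616/105.
  ∫_0^2 u'(x)^2 dx = ∫_0^2 (81*x^4 - 36*x^3 - 50*x^2 + 12*x + 9) dx. Term by term:
    ∫_0^2 81*x^4 dx = 2592/5;  ∫_0^2 -36*x^3 dx = -144;  ∫_0^2 -50*x^2 dx = -400/3;
    ∫_0^2 12*x dx = 24;  ∫_0^2 9 dx = 18.
  Sum: 2592/5 − 144 − 400/3 + 24 + 18 = 4246/15.
Adding: ||u||_{H^1}^2 = 3616/105 + 4246/15 = 33338/105.


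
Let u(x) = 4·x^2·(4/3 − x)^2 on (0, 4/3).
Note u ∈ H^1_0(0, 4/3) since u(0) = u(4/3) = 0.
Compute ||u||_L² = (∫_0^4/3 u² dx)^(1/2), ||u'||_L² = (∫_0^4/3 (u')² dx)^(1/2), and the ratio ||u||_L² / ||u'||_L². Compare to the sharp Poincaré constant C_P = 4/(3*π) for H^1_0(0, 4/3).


||u||_L² / ||u'||_L² = 2*sqrt(3)/9 < C_P = 4/(3*π).

u(x) = 4·x^2·(4/3 − x)^2, so u'(x) = 16*x*(3*x - 4)*(3*x - 2)/9.
u(x) = 4·x^2·(4/3 − x)^2 vanishes at x = 0 and x = 4/3, so u ∈ H^1_0(0, 4/3). Differentiate via the product rule and integrate the resulting polynomials term by term.
  ∫_0^4/3 u² dx = ∫_0^4/3 (16*x^8 - 256*x^7/3 + 512*x^6/3 - 4096*x^5/27 + 4096*x^4/81) dx. Term by term:
    ∫_0^4/3 16*x^8 dx = 4194304/177147;  ∫_0^4/3 -256*x^7/3 dx = -2097152/19683;  ∫_0^4/3 512*x^6/3 dx = 8388608/45927;
    ∫_0^4/3 -4096*x^5/27 dx = -8388608/59049;  ∫_0^4/3 4096*x^4/81 dx = 4194304/98415.
  Sum: 4194304/177147 − 2097152/19683 + 8388608/45927 − 8388608/59049 + 4194304/98415 = 2097152/6200145.
  ∫_0^4/3 (u')² dx = ∫_0^4/3 (256*x^6 - 1024*x^5 + 13312*x^4/9 - 8192*x^3/9 + 16384*x^2/81) dx. Term by term:
    ∫_0^4/3 256*x^6 dx = 4194304/15309;  ∫_0^4/3 -1024*x^5 dx = -2097152/2187;  ∫_0^4/3 13312*x^4/9 dx = 13631488/10935;
    ∫_0^4/3 -8192*x^3/9 dx = -524288/729;  ∫_0^4/3 16384*x^2/81 dx = 1048576/6561.
  Sum: 4194304/15309 − 2097152/2187 + 13631488/10935 − 524288/729 + 1048576/6561 = 524288/229635.
∫_0^4/3 u² dx = 2097152/6200145, so ||u||_L² = 1024*sqrt(210)/25515.
∫_0^4/3 (u')² dx = 524288/229635, so ||u'||_L² = 512*sqrt(70)/2835.
Ratio ||u||_L² / ||u'||_L² = 2*sqrt(3)/9.
Sharp Poincaré constant on H^1_0(0, 4/3) is C_P = L/π = 4/(3*π), achieved by sin(3*π/4·x).
A polynomial bump cannot attain the sharp Poincaré constant (only the first sine eigenfunction does), so the ratio is strictly less than C_P, consistent with ||u||_L² ≤ C_P ||u'||_L².


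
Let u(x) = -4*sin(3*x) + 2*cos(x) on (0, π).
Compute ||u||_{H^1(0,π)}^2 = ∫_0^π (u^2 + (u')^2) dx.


||u||_{H^1(0,π)}^2 = 84*π

u'(x) = -2*sin(x) - 12*cos(3*x).
Expand u² and (u')² and integrate term by term on (0, π), using: for integers n ≥ 1, ∫_0^π sin²(nx) dx = ∫_0^π cos²(nx) dx = π/2; for n ≠ n', ∫_0^π sin(nx)sin(n'x) dx = ∫_0^π cos(nx)cos(n'x) dx = 0; and by product-to-sum, ∫_0^π sin(nx)cos(n'x) dx = ½∫_0^π [sin((n+n')x) + sin((n−n')x)] dx, which is 0 when n+n' is even and 2n/(n²−n'²) when n+n' is odd (it need not vanish on (0, π)).
  u² squared terms: (-4)²·∫sin(3x)² dx = 16·π/2 = 8*π;  (2)²·∫cos(x)² dx = 4·π/2 = 2*π.
  u² cross terms: 2·(-4)·(2)·∫sin(3x)·cos(x) dx = -16·(0) = 0.
  So ∫_0^π u² dx = 8*π + 2*π + 0 = 10*π.
  (u')² squared terms: (-12)²·∫cos(3x)² dx = 144·π/2 = 72*π;  (-2)²·∫sin(x)² dx = 4·π/2 = 2*π.
  (u')² cross terms: 2·(-12)·(-2)·∫cos(3x)·sin(x) dx = 48·(0) = 0.
  So ∫_0^π (u')² dx = 72*π + 2*π + 0 = 74*π.
||u||_{H^1}^2 = (10*π) + (74*π) = 84*π.


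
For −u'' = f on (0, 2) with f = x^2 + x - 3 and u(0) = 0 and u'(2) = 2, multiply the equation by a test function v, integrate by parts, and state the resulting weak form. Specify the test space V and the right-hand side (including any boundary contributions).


V = {v ∈ H^1(0, 2) : v(0) = 0} (test functions vanish at x = 0 where u is specified); weak form: ∫_0^2 u'v' dx = ∫_0^2 (x^2 + x - 3) v dx + 2·v(2) for all v ∈ V.

Multiply both sides by a test function v and integrate from 0 to 2:
  ∫_0^2 −u''(x) v(x) dx = ∫_0^2 f(x) v(x) dx.
Integrate the LHS by parts once:
  ∫_0^2 −u'' v dx = −[u'(x) v(x)]_0^2 + ∫_0^2 u'(x) v'(x) dx.
Thus ∫_0^2 u'(x) v'(x) dx = ∫_0^2 f(x) v(x) dx + [u'(x) v(x)]_0^2.
Choose V so that boundary terms are either known or forced to vanish.
Mixed BC: u(0) = 0 (Dirichlet) and u'(2) = 2 (Neumann). Define V = {v ∈ H^1(0, 2) : v(0) = 0}. Then [u' v]_0^2 = u'(2)·v(2) − u'(0)·0 = 2·v(2).
Weak formulation: find u (satisfying any essential BC) such that ∫_0^2 u'(x) v'(x) dx = ∫_0^2 f v dx + 2·v(2) for all v ∈ V (Dirichlet at 0 absorbed into V; Neumann datum at x = 2 contributes the boundary term).
Substituting f(x) = x^2 + x - 3, the right-hand side is ∫_0^2 (x^2 + x - 3) v dx + 2·v(2).


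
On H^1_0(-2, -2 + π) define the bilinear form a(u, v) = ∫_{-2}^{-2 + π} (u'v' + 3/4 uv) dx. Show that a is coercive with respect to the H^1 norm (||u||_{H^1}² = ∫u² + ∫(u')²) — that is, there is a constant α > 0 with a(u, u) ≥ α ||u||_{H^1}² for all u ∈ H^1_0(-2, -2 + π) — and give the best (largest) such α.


α = 7/8

Coercivity of a(·,·) on H^1_0(-2, -2 + π) means a(u, u) ≥ α ||u||_{H^1}² for every u ∈ H^1_0.
The interval has length L = π, and Poincaré/coercivity depend only on L. Here a(u, u) = ∫(u')² + (3/4)·∫u².
Here 0 < c = 3/4 < 1. The condition a(u,u) ≥ α||u||_{H^1}² reads (1−α)∫(u')² ≥ (α−c)∫u². Any admissible α is ≤ 1 (rapidly oscillating u have ∫u²/∫(u')² → 0), and α = 1 would force 0 ≥ (1−c)∫u², impossible since c < 1; so 1−α > 0. By the sharp Poincaré inequality on H^1_0 of an interval of length L, ∫(u')² ≥ (π/L)²∫u² with equality for the first sine mode sin(π(x−x₀)/L) (x₀ the left endpoint), so the inequality holds for all u iff (1−α)(π/L)² ≥ α − c, i.e. α ≤ ((π/L)² + c)/((π/L)² + 1) = (1 + c(L/π)²)/(1 + (L/π)²). With (π/L)² = 1 and c = 3/4, the largest admissible constant is α = ((π/L)² + c)/((π/L)² + 1).
Simplifying, α = 7/8.


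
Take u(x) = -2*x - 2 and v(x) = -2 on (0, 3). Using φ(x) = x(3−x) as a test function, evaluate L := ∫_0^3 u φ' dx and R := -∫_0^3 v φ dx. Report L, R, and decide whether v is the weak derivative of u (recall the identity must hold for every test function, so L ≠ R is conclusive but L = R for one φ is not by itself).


LHS = 9, RHS = 9. Yes, v = u' weakly.

u(x) = -2*x - 2, classical derivative u'(x) = -2.
φ(x) = x(3−x), so φ'(x) = 3 - 2*x.
Note φ(0) = φ(3) = 0, so the boundary term u·φ vanishes.
LHS = ∫_0^3 u(x) φ'(x) dx = ∫_0^3 (4*x^2 - 2*x - 6) dx. Term by term:
  ∫_0^3 4*x^2 dx = 36;  ∫_0^3 -2*x dx = -9;  ∫_0^3 -6 dx = -18.
Sum: 36 − 9 − 18 = 9.
So LHS = 9.
∫_0^3 v(x) φ(x) dx = ∫_0^3 (2*x^2 - 6*x) dx. Term by term:
  ∫_0^3 2*x^2 dx = 18;  ∫_0^3 -6*x dx = -27.
Sum: 18 − 27 = -9.
So RHS = -∫_0^3 v(x) φ(x) dx = 9.
LHS = RHS, so the identity holds for this test φ.
Moreover u is smooth here and v(x) = u'(x) = -2 pointwise, so the identity holds for every test function. Hence v is the weak derivative of u.


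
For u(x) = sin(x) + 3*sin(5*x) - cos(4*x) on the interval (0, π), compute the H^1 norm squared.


||u||_{H^1(0,π)}^2 = -544/5 + 253*π/2

u'(x) = 4*sin(4*x) + cos(x) + 15*cos(5*x).
Expand u² and (u')² and integrate term by term on (0, π), using: for integers n ≥ 1, ∫_0^π sin²(nx) dx = ∫_0^π cos²(nx) dx = π/2; for n ≠ n', ∫_0^π sin(nx)sin(n'x) dx = ∫_0^π cos(nx)cos(n'x) dx = 0; and by product-to-sum, ∫_0^π sin(nx)cos(n'x) dx = ½∫_0^π [sin((n+n')x) + sin((n−n')x)] dx, which is 0 when n+n' is even and 2n/(n²−n'²) when n+n' is odd (it need not vanish on (0, π)).
  u² squared terms: (-1)²·∫cos(4x)² dx = 1·π/2 = π/2;  (3)²·∫sin(5x)² dx = 9·π/2 = 9*π/2;  (1)²·∫sin(x)² dx = 1·π/2 = π/2.
  u² cross terms: 2·(-1)·(3)·∫cos(4x)·sin(5x) dx = -6·(10/9) = -20/3;  2·(-1)·(1)·∫cos(4x)·sin(x) dx = -2·(-2/15) = 4/15;  2·(3)·(1)·∫sin(5x)·sin(x) dx = 6·(0) = 0.
  So ∫_0^π u² dx = π/2 + 9*π/2 + π/2 − 20/3 + 4/15 + 0 = -32/5 + 11*π/2.
  (u')² squared terms: (4)²·∫sin(4x)² dx = 16·π/2 = 8*π;  (15)²·∫cos(5x)² dx = 225·π/2 = 225*π/2;  (1)²·∫cos(x)² dx = 1·π/2 = π/2.
  (u')² cross terms: 2·(4)·(15)·∫sin(4x)·cos(5x) dx = 120·(-8/9) = -320/3;  2·(4)·(1)·∫sin(4x)·cos(x) dx = 8·(8/15) = 64/15;  2·(15)·(1)·∫cos(5x)·cos(x) dx = 30·(0) = 0.
  So ∫_0^π (u')² dx = 8*π + 225*π/2 + π/2 − 320/3 + 64/15 + 0 = -512/5 + 121*π.
||u||_{H^1}^2 = (-32/5 + 11*π/2) + (-512/5 + 121*π) = -544/5 + 253*π/2.


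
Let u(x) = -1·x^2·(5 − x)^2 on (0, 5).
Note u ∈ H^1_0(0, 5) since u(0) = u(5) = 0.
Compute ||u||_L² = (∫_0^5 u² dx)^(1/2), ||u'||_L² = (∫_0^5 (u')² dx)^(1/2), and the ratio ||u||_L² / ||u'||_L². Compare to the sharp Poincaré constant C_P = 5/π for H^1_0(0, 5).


||u||_L² / ||u'||_L² = 5*sqrt(3)/6 < C_P = 5/π.

u(x) = -1·x^2·(5 − x)^2, so u'(x) = 2*x*(x*(5 - x) - (x - 5)^2).
u(x) = -1·x^2·(5 − x)^2 vanishes at x = 0 and x = 5, so u ∈ H^1_0(0, 5). Differentiate via the product rule and integrate the resulting polynomials term by term.
  ∫_0^5 u² dx = ∫_0^5 (x^8 - 20*x^7 + 150*x^6 - 500*x^5 + 625*x^4) dx. Term by term:
    ∫_0^5 x^8 dx = 1953125/9;  ∫_0^5 -20*x^7 dx = -1953125/2;  ∫_0^5 150*x^6 dx = 11718750/7;
    ∫_0^5 -500*x^5 dx = -3906250/3;  ∫_0^5 625*x^4 dx = 390625.
  Sum: 1953125/9 − 1953125/2 + 11718750/7 − 3906250/3 + 390625 = 390625/126.
  ∫_0^5 (u')² dx = ∫_0^5 (16*x^6 - 240*x^5 + 1300*x^4 - 3000*x^3 + 2500*x^2) dx. Term by term:
    ∫_0^5 16*x^6 dx = 1250000/7;  ∫_0^5 -240*x^5 dx = -625000;  ∫_0^5 1300*x^4 dx = 812500;
    ∫_0^5 -3000*x^3 dx = -468750;  ∫_0^5 2500*x^2 dx = 312500/3.
  Sum: 1250000/7 − 625000 + 812500 − 468750 + 312500/3 = 31250/21.
∫_0^5 u² dx = 390625/126, so ||u||_L² = 625*sqrt(14)/42.
∫_0^5 (u')² dx = 31250/21, so ||u'||_L² = 125*sqrt(42)/21.
Ratio ||u||_L² / ||u'||_L² = 5*sqrt(3)/6.
Sharp Poincaré constant on H^1_0(0, 5) is C_P = L/π = 5/π, achieved by sin(π/5·x).
A polynomial bump cannot attain the sharp Poincaré constant (only the first sine eigenfunction does), so the ratio is strictly less than C_P, consistent with ||u||_L² ≤ C_P ||u'||_L².


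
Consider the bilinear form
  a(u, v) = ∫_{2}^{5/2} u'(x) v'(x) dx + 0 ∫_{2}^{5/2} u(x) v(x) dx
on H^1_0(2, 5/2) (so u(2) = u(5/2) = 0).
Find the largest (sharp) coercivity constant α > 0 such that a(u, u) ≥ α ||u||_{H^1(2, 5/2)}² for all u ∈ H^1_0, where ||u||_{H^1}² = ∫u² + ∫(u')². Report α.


α = 4*π^2/(1 + 4*π^2)

Coercivity of a(·,·) on H^1_0(2, 5/2) means a(u, u) ≥ α ||u||_{H^1}² for every u ∈ H^1_0.
The interval has length L = 1/2, and Poincaré/coercivity depend only on L. Here a(u, u) = ∫(u')² + (0)·∫u².
Here c = 0, so a(u,u) = ∫(u')² alone. The condition a(u,u) ≥ α||u||_{H^1}² reads (1−α)∫(u')² ≥ (α−c)∫u². Any admissible α is ≤ 1 (rapidly oscillating u have ∫u²/∫(u')² → 0), and α = 1 would force 0 ≥ (1−c)∫u², impossible since c < 1; so 1−α > 0. By the sharp Poincaré inequality on H^1_0 of an interval of length L, ∫(u')² ≥ (π/L)²∫u² with equality for the first sine mode sin(π(x−x₀)/L) (x₀ the left endpoint), so the inequality holds for all u iff (1−α)(π/L)² ≥ α − c, i.e. α ≤ ((π/L)² + c)/((π/L)² + 1) = (1 + c(L/π)²)/(1 + (L/π)²). (Direct route, valid since c ≤ 0: Poincaré gives c∫u² ≥ c(L/π)²∫(u')², so a(u,u) ≥ (1 + c(L/π)²)∫(u')², while ||u||_{H^1}² ≤ (1 + (L/π)²)∫(u')²; dividing yields the same α.) With (π/L)² = 4*π^2 and c = 0, the largest admissible constant is α = ((π/L)² + c)/((π/L)² + 1).
Simplifying, α = 4*π^2/(1 + 4*π^2).
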